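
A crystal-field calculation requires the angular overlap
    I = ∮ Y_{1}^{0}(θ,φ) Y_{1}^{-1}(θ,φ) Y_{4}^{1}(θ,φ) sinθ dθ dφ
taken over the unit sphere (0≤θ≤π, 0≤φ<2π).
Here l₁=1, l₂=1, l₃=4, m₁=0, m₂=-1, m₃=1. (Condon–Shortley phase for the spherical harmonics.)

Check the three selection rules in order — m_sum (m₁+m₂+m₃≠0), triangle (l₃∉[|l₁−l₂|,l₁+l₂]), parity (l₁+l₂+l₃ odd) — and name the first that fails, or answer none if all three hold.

triangle

m₁+m₂+m₃ = 0 − 1 + 1 = 0  ✓
triangle: |1−1|=0 ≤ l₃=4 ≤ 1+1=2  ✗
parity: l₁+l₂+l₃ = 6 is even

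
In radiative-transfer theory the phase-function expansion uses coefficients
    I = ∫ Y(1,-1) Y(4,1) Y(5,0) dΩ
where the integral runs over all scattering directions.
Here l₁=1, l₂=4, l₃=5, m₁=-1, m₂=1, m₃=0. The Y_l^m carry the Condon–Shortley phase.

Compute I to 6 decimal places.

Checks pass: Σm=0; 10 even; l₃=5∈[3,5].
(2·1+1)(2·4+1)(2·5+1) = 297
Δ: 0! 2! 8! / 11! → 1/495
sum: t=0:+1/576 = 1/576
3j²(1 4 5; 0 0 0) = Δ·Π!·Σ² = 5/99  (sign -1)
sum: t=0:+1/1440 = 1/1440
3j²(1 4 5; -1 1 0) = Δ·Π!·Σ² = 2/99  (sign -1)
combine: 4πI² = 297·5/99·2/99 = 10/33
take √, sign +1: I = 0.15528807

0.155288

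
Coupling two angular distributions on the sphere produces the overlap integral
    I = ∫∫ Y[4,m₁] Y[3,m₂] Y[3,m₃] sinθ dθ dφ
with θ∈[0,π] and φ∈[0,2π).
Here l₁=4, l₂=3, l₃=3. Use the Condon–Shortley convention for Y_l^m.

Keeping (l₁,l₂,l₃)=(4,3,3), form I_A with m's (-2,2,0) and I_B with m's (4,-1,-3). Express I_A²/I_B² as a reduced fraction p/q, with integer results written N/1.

l's match ⇒ only the (l;m) 3-j factors differ between A and B.
A: triangle coeff Δ(4,3,3) = 1/34650; Σ_t [3,4]: t=3:−1/72 t=4:+1/96 = -1/288; (3j)²=1/462 [(4 3 3; -2 2 0)], sign=+1
B: triangle coeff Δ(4,3,3) = 1/34650; Σ_t [0,0]: t=0:+1/1152 = 1/1152; (3j)²=1/33 [(4 3 3; 4 -1 -3)], sign=+1
I_A²/I_B² = (1/462)/(1/33) = 1/14

1/14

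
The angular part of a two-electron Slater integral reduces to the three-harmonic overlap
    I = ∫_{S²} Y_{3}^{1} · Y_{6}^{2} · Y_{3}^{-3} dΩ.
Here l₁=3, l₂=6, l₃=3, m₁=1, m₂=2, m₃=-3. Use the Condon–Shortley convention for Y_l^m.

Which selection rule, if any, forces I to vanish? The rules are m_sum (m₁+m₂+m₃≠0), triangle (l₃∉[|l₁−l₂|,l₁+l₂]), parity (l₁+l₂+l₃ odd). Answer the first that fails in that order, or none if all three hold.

azimuthal sum: 1 + 2 − 3 = 0  ✓
3 ≤ 3 ≤ 9 (triangle on l)  ✓
L = 3 + 6 + 3 = 12 (even)  ✓

none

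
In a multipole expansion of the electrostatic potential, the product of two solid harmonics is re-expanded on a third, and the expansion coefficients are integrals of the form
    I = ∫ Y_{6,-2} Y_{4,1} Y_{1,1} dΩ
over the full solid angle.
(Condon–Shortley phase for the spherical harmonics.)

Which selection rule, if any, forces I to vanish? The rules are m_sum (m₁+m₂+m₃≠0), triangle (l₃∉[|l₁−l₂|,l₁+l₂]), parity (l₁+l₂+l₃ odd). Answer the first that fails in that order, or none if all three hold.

triangle

Σmᵢ = 0  ✓
l₃∈[|l₁−l₂|,l₁+l₂]=[2,10], have l₃=1  ✗
Σlᵢ = 11 ⇒ odd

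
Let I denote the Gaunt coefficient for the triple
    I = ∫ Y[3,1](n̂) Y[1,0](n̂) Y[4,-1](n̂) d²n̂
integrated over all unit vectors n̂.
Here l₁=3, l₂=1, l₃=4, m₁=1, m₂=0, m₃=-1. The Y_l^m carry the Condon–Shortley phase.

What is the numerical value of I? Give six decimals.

-0.238414

Checks pass: Σm=0; 8 even; l₃=4∈[2,4].
(2·3+1)(2·1+1)(2·4+1) = 189
Δ: 0! 6! 2! / 9! → 1/252
sum: t=0:+1/36 = 1/36
3j²(3 1 4; 0 0 0) = Δ·Π!·Σ² = 4/63  (sign +1)
sum: t=0:+1/48 = 1/48
3j²(3 1 4; 1 0 -1) = Δ·Π!·Σ² = 5/84  (sign -1)
combine: 4πI² = 189·4/63·5/84 = 5/7
take √, sign -1: I = -0.23841361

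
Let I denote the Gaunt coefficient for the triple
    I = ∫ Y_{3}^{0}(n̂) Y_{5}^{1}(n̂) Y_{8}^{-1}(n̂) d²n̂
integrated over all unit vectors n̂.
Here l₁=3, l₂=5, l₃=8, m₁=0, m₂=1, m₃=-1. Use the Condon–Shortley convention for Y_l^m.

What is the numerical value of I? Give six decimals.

m-sum 0 ✓  L=16 even ✓  2≤8≤8 ✓
Π(2lᵢ+1) = 7×11×17 = 1309
triangle coeff Δ(3,5,8) = 1/136136
Σ_t [0,0]: t=0:+1/518400 = 1/518400
(3j)²=56/2431 [(3 5 8; 0 0 0)], sign=+1
Σ_t [0,0]: t=0:+1/622080 = 1/622080
(3j)²=105/4862 [(3 5 8; 0 1 -1)], sign=-1
⇒ 4πI² = 20580/31603
I = (-1)√(20580/31603/(4π)) = -0.22764263

-0.227643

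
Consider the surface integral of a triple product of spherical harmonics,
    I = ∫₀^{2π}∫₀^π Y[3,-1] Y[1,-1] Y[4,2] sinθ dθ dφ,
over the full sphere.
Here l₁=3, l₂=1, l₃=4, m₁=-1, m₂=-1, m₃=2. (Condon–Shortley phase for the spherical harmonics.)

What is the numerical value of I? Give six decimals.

Checks pass: Σm=0; 8 even; l₃=4∈[2,4].
(2·3+1)(2·1+1)(2·4+1) = 189
Δ: 0! 6! 2! / 9! → 1/252
sum: t=0:+1/36 = 1/36
3j²(3 1 4; 0 0 0) = Δ·Π!·Σ² = 4/63  (sign +1)
sum: t=0:+1/96 = 1/96
3j²(3 1 4; -1 -1 2) = Δ·Π!·Σ² = 5/84  (sign +1)
combine: 4πI² = 189·4/63·5/84 = 5/7
take √, sign +1: I = 0.23841361

0.238414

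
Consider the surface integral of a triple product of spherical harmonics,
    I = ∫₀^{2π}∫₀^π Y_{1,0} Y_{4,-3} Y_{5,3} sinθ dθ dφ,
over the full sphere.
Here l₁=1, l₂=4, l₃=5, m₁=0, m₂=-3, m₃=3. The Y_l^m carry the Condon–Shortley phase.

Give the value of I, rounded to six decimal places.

Rules hold: Σm=0, L=10 even, 3≤5≤5.
N = 3·9·11 = 297
Δ = 0!·2!·8!/11! = 1/495
Racah Σ t=0..0: t=0:+1/576 = 1/576
⇒ 3j(1 4 5; 0 0 0)² = 5/99, sgn -1
Racah Σ t=0..0: t=0:+1/5040 = 1/5040
⇒ 3j(1 4 5; 0 -3 3)² = 16/495, sgn +1
4πI² = N·(3j₀)²·(3jₘ)² = 16/33
I = -1·√(0.484848/4π) = -0.19642560

-0.196426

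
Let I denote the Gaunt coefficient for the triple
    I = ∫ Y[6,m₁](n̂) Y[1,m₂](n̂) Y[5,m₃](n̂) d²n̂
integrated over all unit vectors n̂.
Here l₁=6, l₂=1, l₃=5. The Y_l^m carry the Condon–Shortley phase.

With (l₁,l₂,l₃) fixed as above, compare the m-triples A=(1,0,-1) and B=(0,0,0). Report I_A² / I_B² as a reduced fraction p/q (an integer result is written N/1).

35/36

Shared (l₁,l₂,l₃)=(6,1,5): N and (l;000)² cancel in I_A²/I_B².
A: Δ = 2!·10!·0!/13! = 1/858; Racah Σ t=1..1: t=1:−1/17280 = -1/17280; ⇒ 3j(6 1 5; 1 0 -1)² = 35/858, sgn -1
B: Δ = 2!·10!·0!/13! = 1/858; Racah Σ t=1..1: t=1:−1/14400 = -1/14400; ⇒ 3j(6 1 5; 0 0 0)² = 6/143, sgn +1
I_A²/I_B² = (35/858)/(6/143) = 35/36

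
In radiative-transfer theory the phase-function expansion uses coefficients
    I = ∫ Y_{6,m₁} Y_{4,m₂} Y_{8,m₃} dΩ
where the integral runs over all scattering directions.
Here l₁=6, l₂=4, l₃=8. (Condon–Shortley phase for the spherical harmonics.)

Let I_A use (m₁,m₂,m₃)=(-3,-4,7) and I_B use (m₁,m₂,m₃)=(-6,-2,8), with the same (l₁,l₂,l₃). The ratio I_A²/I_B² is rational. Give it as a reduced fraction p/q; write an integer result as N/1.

35/44

Shared (l₁,l₂,l₃)=(6,4,8): N and (l;000)² cancel in I_A²/I_B².
A: Δ = 2!·10!·6!/19! = 1/23279256; Racah Σ t=0..0: t=0:+1/522547200 = 1/522547200; ⇒ 3j(6 4 8; -3 -4 7)² = 35/1938, sgn -1
B: Δ = 2!·10!·6!/19! = 1/23279256; Racah Σ t=2..2: t=2:+1/5225472000 = 1/5225472000; ⇒ 3j(6 4 8; -6 -2 8)² = 22/969, sgn +1
I_A²/I_B² = (35/1938)/(22/969) = 35/44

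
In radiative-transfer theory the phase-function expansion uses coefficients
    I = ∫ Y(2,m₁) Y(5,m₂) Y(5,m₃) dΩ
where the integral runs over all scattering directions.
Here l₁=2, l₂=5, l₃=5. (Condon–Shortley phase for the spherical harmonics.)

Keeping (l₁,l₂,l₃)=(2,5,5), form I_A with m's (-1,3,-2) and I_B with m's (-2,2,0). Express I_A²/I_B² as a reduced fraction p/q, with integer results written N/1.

Same 2,5,5: normalisation and zero-m 3j drop out of the ratio.
A: Δ: 2! 2! 8! / 13! → 1/38610; sum: t=1:−1/10080 t=2:+1/2880 = 1/4032; 3j²(2 5 5; -1 3 -2) = Δ·Π!·Σ² = 10/429  (sign -1)
B: Δ: 2! 2! 8! / 13! → 1/38610; sum: t=2:+1/2880 = 1/2880; 3j²(2 5 5; -2 2 0) = Δ·Π!·Σ² = 14/429  (sign -1)
I_A²/I_B² = (10/429)/(14/429) = 5/7

5/7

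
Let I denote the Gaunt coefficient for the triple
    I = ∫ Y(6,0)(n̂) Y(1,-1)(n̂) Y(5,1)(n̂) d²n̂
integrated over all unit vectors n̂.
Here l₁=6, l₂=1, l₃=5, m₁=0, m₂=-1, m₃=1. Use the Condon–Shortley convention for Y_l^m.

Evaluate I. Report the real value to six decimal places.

0.158246

Rules hold: Σm=0, L=12 even, 5≤5≤7.
N = 13·3·11 = 429
Δ = 2!·10!·0!/13! = 1/858
Racah Σ t=1..1: t=1:−1/14400 = -1/14400
⇒ 3j(6 1 5; 0 0 0)² = 6/143, sgn +1
Racah Σ t=0..0: t=0:+1/34560 = 1/34560
⇒ 3j(6 1 5; 0 -1 1)² = 5/286, sgn +1
4πI² = N·(3j₀)²·(3jₘ)² = 45/143
I = +1·√(0.314685/4π) = 0.15824621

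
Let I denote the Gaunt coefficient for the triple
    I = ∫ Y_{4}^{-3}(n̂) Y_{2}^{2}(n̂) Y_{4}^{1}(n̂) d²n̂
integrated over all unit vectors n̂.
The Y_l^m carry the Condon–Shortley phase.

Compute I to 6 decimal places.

Rules hold: Σm=0, L=10 even, 2≤4≤6.
N = 9·5·9 = 405
Δ = 2!·6!·2!/11! = 1/13860
Racah Σ t=0..2: t=0:+1/192 t=1:−1/36 t=2:+1/192 = -5/288
⇒ 3j(4 2 4; 0 0 0)² = 20/693, sgn -1
Racah Σ t=2..2: t=2:+1/480 = 1/480
⇒ 3j(4 2 4; -3 2 1)² = 3/110, sgn -1
4πI² = N·(3j₀)²·(3jₘ)² = 270/847
I = +1·√(0.318772/4π) = 0.15927046

0.159270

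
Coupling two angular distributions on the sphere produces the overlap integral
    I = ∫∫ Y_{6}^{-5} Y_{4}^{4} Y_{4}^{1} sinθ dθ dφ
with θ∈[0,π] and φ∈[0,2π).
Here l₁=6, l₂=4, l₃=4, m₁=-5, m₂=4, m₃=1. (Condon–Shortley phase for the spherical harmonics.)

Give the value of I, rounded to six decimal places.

m-sum 0 ✓  L=14 even ✓  2≤4≤10 ✓
Π(2lᵢ+1) = 13×9×9 = 1053
triangle coeff Δ(6,4,4) = 1/1261260
Σ_t [2,4]: t=2:+1/4608 t=3:−1/1296 t=4:+1/4608 = -7/20736
(3j)²=20/1287 [(6 4 4; 0 0 0)], sign=-1
Σ_t [6,6]: t=6:+1/172800 = 1/172800
(3j)²=2/65 [(6 4 4; -5 4 1)], sign=-1
⇒ 4πI² = 72/143
I = (+1)√(72/143/(4π)) = 0.20016738

0.200167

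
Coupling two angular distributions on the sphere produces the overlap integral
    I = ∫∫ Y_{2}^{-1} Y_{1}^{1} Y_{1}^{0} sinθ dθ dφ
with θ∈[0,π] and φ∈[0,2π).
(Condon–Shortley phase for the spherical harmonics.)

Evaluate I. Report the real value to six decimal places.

-0.218510

m-sum 0 ✓  L=4 even ✓  1≤1≤3 ✓
Π(2lᵢ+1) = 5×3×3 = 45
triangle coeff Δ(2,1,1) = 1/30
Σ_t [1,1]: t=1:−1/1 = -1/1
(3j)²=2/15 [(2 1 1; 0 0 0)], sign=+1
Σ_t [2,2]: t=2:+1/2 = 1/2
(3j)²=1/10 [(2 1 1; -1 1 0)], sign=-1
⇒ 4πI² = 3/5
I = (-1)√(3/5/(4π)) = -0.21850969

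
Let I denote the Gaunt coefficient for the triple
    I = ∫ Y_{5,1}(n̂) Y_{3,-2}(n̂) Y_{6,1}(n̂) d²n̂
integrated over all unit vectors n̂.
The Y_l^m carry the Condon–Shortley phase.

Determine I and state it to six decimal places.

0.134828

Rules hold: Σm=0, L=14 even, 2≤6≤8.
N = 11·7·13 = 1001
Δ = 2!·8!·4!/15! = 1/675675
Racah Σ t=0..2: t=0:+1/8640 t=1:−1/2304 t=2:+1/8640 = -7/34560
⇒ 3j(5 3 6; 0 0 0)² = 7/429, sgn -1
Racah Σ t=0..1: t=0:+1/6912 t=1:−1/17280 = 1/11520
⇒ 3j(5 3 6; 1 -2 1)² = 2/143, sgn -1
4πI² = N·(3j₀)²·(3jₘ)² = 98/429
I = +1·√(0.228438/4π) = 0.13482780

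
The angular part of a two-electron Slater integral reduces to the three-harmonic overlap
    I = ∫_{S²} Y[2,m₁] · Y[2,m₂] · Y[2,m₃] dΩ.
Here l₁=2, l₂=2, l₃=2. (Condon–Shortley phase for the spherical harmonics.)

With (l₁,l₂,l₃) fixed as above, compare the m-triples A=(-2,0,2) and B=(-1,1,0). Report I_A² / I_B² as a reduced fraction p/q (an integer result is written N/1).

Shared (l₁,l₂,l₃)=(2,2,2): N and (l;000)² cancel in I_A²/I_B².
A: Δ = 2!·2!·2!/7! = 1/630; Racah Σ t=2..2: t=2:+1/8 = 1/8; ⇒ 3j(2 2 2; -2 0 2)² = 2/35, sgn +1
B: Δ = 2!·2!·2!/7! = 1/630; Racah Σ t=1..2: t=1:−1/4 t=2:+1/2 = 1/4; ⇒ 3j(2 2 2; -1 1 0)² = 1/70, sgn +1
I_A²/I_B² = (2/35)/(1/70) = 4/1

4/1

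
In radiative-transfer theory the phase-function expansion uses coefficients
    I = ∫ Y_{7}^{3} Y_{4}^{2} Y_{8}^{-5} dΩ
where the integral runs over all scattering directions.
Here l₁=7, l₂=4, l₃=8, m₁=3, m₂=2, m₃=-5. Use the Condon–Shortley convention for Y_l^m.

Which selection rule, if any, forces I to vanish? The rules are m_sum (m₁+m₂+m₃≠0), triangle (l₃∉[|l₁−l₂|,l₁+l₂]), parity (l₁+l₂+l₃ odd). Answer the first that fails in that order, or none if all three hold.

azimuthal sum: 3 + 2 − 5 = 0  ✓
3 ≤ 8 ≤ 11 (triangle on l)  ✓
L = 7 + 4 + 8 = 19 (odd)  ✗

parity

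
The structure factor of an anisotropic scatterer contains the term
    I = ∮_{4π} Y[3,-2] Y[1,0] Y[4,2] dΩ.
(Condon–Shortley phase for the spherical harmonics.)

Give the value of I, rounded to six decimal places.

0.213244

Rules hold: Σm=0, L=8 even, 2≤4≤4.
N = 7·3·9 = 189
Δ = 0!·6!·2!/9! = 1/252
Racah Σ t=0..0: t=0:+1/36 = 1/36
⇒ 3j(3 1 4; 0 0 0)² = 4/63, sgn +1
Racah Σ t=0..0: t=0:+1/120 = 1/120
⇒ 3j(3 1 4; -2 0 2)² = 1/21, sgn +1
4πI² = N·(3j₀)²·(3jₘ)² = 4/7
I = +1·√(0.571429/4π) = 0.21324362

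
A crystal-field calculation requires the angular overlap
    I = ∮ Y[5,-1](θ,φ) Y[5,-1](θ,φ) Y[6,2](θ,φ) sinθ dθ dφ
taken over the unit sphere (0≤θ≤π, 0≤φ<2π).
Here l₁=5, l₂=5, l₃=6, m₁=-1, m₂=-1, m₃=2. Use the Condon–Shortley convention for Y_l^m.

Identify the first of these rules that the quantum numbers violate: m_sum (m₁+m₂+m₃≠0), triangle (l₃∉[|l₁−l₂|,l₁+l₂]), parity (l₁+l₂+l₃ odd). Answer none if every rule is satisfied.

none

m₁+m₂+m₃ = -1 − 1 + 2 = 0  ✓
triangle: |5−5|=0 ≤ l₃=6 ≤ 5+5=10  ✓
parity: l₁+l₂+l₃ = 16 is even  ✓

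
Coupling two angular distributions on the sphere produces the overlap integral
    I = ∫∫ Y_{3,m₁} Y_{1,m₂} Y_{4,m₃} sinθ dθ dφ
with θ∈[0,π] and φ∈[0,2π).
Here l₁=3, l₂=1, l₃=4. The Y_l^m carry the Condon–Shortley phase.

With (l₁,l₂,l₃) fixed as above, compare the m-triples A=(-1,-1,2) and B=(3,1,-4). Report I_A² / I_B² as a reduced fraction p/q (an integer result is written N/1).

Shared (l₁,l₂,l₃)=(3,1,4): N and (l;000)² cancel in I_A²/I_B².
A: Δ = 0!·6!·2!/9! = 1/252; Racah Σ t=0..0: t=0:+1/96 = 1/96; ⇒ 3j(3 1 4; -1 -1 2)² = 5/84, sgn +1
B: Δ = 0!·6!·2!/9! = 1/252; Racah Σ t=0..0: t=0:+1/1440 = 1/1440; ⇒ 3j(3 1 4; 3 1 -4)² = 1/9, sgn +1
I_A²/I_B² = (5/84)/(1/9) = 15/28

15/28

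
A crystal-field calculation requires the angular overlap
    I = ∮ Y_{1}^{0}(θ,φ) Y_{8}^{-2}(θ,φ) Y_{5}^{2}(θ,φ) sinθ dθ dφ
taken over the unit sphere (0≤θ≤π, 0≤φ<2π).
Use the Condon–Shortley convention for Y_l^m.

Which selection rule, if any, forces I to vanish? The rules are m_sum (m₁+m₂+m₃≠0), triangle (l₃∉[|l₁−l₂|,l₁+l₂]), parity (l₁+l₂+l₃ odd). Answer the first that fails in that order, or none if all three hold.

triangle

m₁+m₂+m₃ = 0 − 2 + 2 = 0  ✓
triangle: |1−8|=7 ≤ l₃=5 ≤ 1+8=9  ✗
parity: l₁+l₂+l₃ = 14 is even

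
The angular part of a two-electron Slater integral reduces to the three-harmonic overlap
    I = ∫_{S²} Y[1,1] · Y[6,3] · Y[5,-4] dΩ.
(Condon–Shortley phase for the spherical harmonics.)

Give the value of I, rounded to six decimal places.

Rules hold: Σm=0, L=12 even, 5≤5≤7.
N = 3·13·11 = 429
Δ = 2!·0!·10!/13! = 1/858
Racah Σ t=1..1: t=1:−1/14400 = -1/14400
⇒ 3j(1 6 5; 0 0 0)² = 6/143, sgn +1
Racah Σ t=0..0: t=0:+1/725760 = 1/725760
⇒ 3j(1 6 5; 1 3 -4)² = 1/286, sgn -1
4πI² = N·(3j₀)²·(3jₘ)² = 9/143
I = -1·√(0.0629371/4π) = -0.07076985

-0.070770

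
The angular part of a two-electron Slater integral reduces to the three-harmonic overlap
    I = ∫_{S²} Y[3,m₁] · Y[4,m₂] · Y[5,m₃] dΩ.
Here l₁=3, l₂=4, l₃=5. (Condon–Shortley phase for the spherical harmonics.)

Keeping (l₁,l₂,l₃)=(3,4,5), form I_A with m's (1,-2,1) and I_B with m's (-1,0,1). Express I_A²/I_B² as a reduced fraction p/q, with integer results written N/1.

l's match ⇒ only the (l;m) 3-j factors differ between A and B.
A: triangle coeff Δ(3,4,5) = 1/180180; Σ_t [0,2]: t=0:+1/384 t=1:−1/720 t=2:+1/34560 = 43/34560; (3j)²=1849/180180 [(3 4 5; 1 -2 1)], sign=+1
B: triangle coeff Δ(3,4,5) = 1/180180; Σ_t [0,2]: t=0:+1/2304 t=1:−1/216 t=2:+1/384 = -11/6912; (3j)²=11/1638 [(3 4 5; -1 0 1)], sign=-1
I_A²/I_B² = (1849/180180)/(11/1638) = 1849/1210

1849/1210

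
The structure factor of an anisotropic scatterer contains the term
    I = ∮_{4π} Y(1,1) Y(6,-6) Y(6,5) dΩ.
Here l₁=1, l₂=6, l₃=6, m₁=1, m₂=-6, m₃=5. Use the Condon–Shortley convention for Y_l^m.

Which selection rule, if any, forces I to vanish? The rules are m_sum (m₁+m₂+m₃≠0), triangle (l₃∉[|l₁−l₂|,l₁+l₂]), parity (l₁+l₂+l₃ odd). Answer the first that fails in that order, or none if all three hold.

azimuthal sum: 1 − 6 + 5 = 0  ✓
5 ≤ 6 ≤ 7 (triangle on l)  ✓
L = 1 + 6 + 6 = 13 (odd)  ✗

parity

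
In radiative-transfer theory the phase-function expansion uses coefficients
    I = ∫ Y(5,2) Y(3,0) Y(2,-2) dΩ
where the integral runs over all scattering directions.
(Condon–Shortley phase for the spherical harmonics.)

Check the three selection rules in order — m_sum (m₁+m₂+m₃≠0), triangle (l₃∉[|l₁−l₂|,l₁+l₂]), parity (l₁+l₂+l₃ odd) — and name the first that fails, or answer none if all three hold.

none

m₁+m₂+m₃ = 2 + 0 − 2 = 0  ✓
triangle: |5−3|=2 ≤ l₃=2 ≤ 5+3=8  ✓
parity: l₁+l₂+l₃ = 10 is even  ✓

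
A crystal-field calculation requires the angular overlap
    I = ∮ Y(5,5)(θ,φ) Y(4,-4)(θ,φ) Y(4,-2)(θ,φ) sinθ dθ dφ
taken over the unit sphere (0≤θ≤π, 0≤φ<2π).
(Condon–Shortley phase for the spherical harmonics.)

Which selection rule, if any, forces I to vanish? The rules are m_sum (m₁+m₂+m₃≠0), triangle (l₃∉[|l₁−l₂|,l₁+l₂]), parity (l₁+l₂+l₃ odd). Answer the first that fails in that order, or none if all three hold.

azimuthal sum: 5 − 4 − 2 = -1  ✗
1 ≤ 4 ≤ 9 (triangle on l)
L = 5 + 4 + 4 = 13 (odd)

m_sum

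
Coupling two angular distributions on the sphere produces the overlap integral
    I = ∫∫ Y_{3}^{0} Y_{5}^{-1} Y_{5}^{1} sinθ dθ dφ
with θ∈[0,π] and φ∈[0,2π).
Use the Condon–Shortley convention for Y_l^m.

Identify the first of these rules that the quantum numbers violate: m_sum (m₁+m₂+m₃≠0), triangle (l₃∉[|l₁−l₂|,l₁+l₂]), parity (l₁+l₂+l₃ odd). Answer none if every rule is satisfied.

parity

m₁+m₂+m₃ = 0 − 1 + 1 = 0  ✓
triangle: |3−5|=2 ≤ l₃=5 ≤ 3+5=8  ✓
parity: l₁+l₂+l₃ = 13 is odd  ✗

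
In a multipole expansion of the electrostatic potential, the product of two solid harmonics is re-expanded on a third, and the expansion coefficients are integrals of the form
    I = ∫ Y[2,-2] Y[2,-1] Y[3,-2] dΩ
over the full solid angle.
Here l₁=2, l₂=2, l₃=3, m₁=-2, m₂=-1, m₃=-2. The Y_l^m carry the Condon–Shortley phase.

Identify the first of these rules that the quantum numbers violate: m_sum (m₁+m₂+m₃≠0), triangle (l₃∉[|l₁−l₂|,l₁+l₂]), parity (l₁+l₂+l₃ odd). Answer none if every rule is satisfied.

m_sum

azimuthal sum: -2 − 1 − 2 = -5  ✗
0 ≤ 3 ≤ 4 (triangle on l)
L = 2 + 2 + 3 = 7 (odd)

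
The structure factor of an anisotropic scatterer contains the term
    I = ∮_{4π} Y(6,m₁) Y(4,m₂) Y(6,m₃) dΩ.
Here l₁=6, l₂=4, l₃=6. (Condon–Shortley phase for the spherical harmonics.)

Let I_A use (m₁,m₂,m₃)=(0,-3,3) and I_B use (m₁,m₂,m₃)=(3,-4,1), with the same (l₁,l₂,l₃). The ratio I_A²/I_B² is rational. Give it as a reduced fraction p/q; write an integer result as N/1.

3/7

Same 6,4,6: normalisation and zero-m 3j drop out of the ratio.
A: Δ: 4! 8! 4! / 17! → 1/15315300; sum: t=0:+1/207360 t=1:−1/103680 = -1/207360; 3j²(6 4 6; 0 -3 3) = Δ·Π!·Σ² = 21/2431  (sign +1)
B: Δ: 4! 8! 4! / 17! → 1/15315300; sum: t=0:+1/414720 = 1/414720; 3j²(6 4 6; 3 -4 1) = Δ·Π!·Σ² = 49/2431  (sign -1)
I_A²/I_B² = (21/2431)/(49/2431) = 3/7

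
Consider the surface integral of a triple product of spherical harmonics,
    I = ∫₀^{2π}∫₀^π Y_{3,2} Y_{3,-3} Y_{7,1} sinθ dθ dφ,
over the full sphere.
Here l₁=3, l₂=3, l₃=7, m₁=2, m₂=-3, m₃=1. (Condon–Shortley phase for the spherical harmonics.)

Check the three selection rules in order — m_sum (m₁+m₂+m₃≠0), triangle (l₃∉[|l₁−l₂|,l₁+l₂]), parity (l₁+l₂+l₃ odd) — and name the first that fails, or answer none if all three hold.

Σmᵢ = 0  ✓
l₃∈[|l₁−l₂|,l₁+l₂]=[0,6], have l₃=7  ✗
Σlᵢ = 13 ⇒ odd

triangle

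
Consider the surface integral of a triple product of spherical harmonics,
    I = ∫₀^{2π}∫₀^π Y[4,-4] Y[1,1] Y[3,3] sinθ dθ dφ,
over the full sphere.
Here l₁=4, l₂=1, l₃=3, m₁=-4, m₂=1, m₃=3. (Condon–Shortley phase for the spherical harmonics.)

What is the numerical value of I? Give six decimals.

m-sum 0 ✓  L=8 even ✓  3≤3≤5 ✓
Π(2lᵢ+1) = 9×3×7 = 189
triangle coeff Δ(4,1,3) = 1/252
Σ_t [1,1]: t=1:−1/36 = -1/36
(3j)²=4/63 [(4 1 3; 0 0 0)], sign=+1
Σ_t [2,2]: t=2:+1/1440 = 1/1440
(3j)²=1/9 [(4 1 3; -4 1 3)], sign=+1
⇒ 4πI² = 4/3
I = (+1)√(4/3/(4π)) = 0.32573501

0.325735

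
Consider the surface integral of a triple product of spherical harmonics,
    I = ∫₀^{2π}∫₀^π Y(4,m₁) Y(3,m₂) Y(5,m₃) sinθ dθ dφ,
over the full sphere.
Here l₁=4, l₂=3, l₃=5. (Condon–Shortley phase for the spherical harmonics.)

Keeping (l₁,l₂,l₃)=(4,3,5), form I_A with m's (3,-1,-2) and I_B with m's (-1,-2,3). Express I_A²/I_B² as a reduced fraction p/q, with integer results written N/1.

343/15

l's match ⇒ only the (l;m) 3-j factors differ between A and B.
A: triangle coeff Δ(4,3,5) = 1/180180; Σ_t [0,1]: t=0:+1/960 t=1:−1/4320 = 7/8640; (3j)²=343/12870 [(4 3 5; 3 -1 -2)], sign=-1
B: triangle coeff Δ(4,3,5) = 1/180180; Σ_t [0,1]: t=0:+1/1440 t=1:−1/1152 = -1/5760; (3j)²=1/858 [(4 3 5; -1 -2 3)], sign=-1
I_A²/I_B² = (343/12870)/(1/858) = 343/15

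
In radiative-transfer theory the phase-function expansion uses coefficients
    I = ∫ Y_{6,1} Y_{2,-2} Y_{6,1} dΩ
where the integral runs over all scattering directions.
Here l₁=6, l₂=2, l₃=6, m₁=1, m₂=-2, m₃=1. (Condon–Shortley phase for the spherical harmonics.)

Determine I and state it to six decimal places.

Checks pass: Σm=0; 14 even; l₃=6∈[4,8].
(2·6+1)(2·2+1)(2·6+1) = 845
Δ: 2! 10! 2! / 15! → 1/90090
sum: t=0:+1/69120 t=1:−1/14400 t=2:+1/69120 = -7/172800
3j²(6 2 6; 0 0 0) = Δ·Π!·Σ² = 14/715  (sign -1)
sum: t=0:+1/57600 = 1/57600
3j²(6 2 6; 1 -2 1) = Δ·Π!·Σ² = 21/715  (sign -1)
combine: 4πI² = 845·14/715·21/715 = 294/605
take √, sign +1: I = 0.19664868

0.196649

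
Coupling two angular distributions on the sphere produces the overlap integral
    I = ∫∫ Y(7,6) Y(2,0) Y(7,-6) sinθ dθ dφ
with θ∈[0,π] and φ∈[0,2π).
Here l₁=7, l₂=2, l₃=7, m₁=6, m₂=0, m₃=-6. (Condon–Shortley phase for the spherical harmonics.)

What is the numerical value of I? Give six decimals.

Checks pass: Σm=0; 16 even; l₃=7∈[5,9].
(2·7+1)(2·2+1)(2·7+1) = 1125
Δ: 2! 12! 2! / 17! → 1/185640
sum: t=0:+1/2419200 t=1:−1/518400 t=2:+1/2419200 = -1/907200
3j²(7 2 7; 0 0 0) = Δ·Π!·Σ² = 56/3315  (sign +1)
sum: t=0:+1/159667200 t=1:−1/479001600 = 1/239500800
3j²(7 2 7; 6 0 -6) = Δ·Π!·Σ² = 26/1785  (sign -1)
combine: 4πI² = 1125·56/3315·26/1785 = 80/289
take √, sign -1: I = -0.14841956

-0.148420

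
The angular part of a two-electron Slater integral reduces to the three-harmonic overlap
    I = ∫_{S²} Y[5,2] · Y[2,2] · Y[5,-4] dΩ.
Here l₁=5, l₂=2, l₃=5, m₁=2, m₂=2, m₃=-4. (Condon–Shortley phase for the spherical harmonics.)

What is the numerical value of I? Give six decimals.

Checks pass: Σm=0; 12 even; l₃=5∈[3,7].
(2·5+1)(2·2+1)(2·5+1) = 605
Δ: 2! 8! 2! / 13! → 1/38610
sum: t=0:+1/2880 t=1:−1/576 t=2:+1/2880 = -1/960
3j²(5 2 5; 0 0 0) = Δ·Π!·Σ² = 10/429  (sign +1)
sum: t=2:+1/20160 = 1/20160
3j²(5 2 5; 2 2 -4) = Δ·Π!·Σ² = 12/715  (sign -1)
combine: 4πI² = 605·10/429·12/715 = 40/169
take √, sign -1: I = -0.13724032

-0.137240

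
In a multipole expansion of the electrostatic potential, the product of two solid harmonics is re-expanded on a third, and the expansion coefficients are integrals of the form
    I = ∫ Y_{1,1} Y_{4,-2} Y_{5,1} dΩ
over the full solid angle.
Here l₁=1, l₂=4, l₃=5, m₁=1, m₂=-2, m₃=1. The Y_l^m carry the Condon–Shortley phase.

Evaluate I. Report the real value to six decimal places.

m-sum 0 ✓  L=10 even ✓  3≤5≤5 ✓
Π(2lᵢ+1) = 3×9×11 = 297
triangle coeff Δ(1,4,5) = 1/495
Σ_t [0,0]: t=0:+1/576 = 1/576
(3j)²=5/99 [(1 4 5; 0 0 0)], sign=-1
Σ_t [0,0]: t=0:+1/2880 = 1/2880
(3j)²=2/165 [(1 4 5; 1 -2 1)], sign=+1
⇒ 4πI² = 2/11
I = (-1)√(2/11/(4π)) = -0.12028562

-0.120286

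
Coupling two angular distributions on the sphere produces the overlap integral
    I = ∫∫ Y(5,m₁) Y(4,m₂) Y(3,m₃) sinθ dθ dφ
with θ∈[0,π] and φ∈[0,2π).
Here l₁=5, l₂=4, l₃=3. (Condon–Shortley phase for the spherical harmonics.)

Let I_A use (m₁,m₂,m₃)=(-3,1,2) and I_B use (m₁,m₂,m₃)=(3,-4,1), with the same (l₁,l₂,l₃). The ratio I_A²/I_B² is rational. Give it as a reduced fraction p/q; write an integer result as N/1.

5/112

l's match ⇒ only the (l;m) 3-j factors differ between A and B.
A: triangle coeff Δ(5,4,3) = 1/180180; Σ_t [4,5]: t=4:+1/1152 t=5:−1/1440 = 1/5760; (3j)²=1/858 [(5 4 3; -3 1 2)], sign=-1
B: triangle coeff Δ(5,4,3) = 1/180180; Σ_t [0,0]: t=0:+1/5760 = 1/5760; (3j)²=56/2145 [(5 4 3; 3 -4 1)], sign=+1
I_A²/I_B² = (1/858)/(56/2145) = 5/112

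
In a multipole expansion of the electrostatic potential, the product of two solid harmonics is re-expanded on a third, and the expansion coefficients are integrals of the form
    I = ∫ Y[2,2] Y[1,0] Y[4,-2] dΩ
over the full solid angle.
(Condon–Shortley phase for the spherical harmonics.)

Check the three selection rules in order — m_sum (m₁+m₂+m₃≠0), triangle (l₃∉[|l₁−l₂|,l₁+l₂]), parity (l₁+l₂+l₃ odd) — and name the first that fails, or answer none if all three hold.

Σmᵢ = 0  ✓
l₃∈[|l₁−l₂|,l₁+l₂]=[1,3], have l₃=4  ✗
Σlᵢ = 7 ⇒ odd

triangle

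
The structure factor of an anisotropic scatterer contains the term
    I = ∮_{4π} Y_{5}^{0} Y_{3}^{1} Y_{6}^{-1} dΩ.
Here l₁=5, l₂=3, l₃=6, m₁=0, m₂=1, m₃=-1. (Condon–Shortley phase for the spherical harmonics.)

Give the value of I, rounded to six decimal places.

m-sum 0 ✓  L=14 even ✓  2≤6≤8 ✓
Π(2lᵢ+1) = 11×7×13 = 1001
triangle coeff Δ(5,3,6) = 1/675675
Σ_t [0,2]: t=0:+1/8640 t=1:−1/2304 t=2:+1/8640 = -7/34560
(3j)²=7/429 [(5 3 6; 0 0 0)], sign=-1
Σ_t [0,2]: t=0:+1/34560 t=1:−1/3456 t=2:+1/5760 = -1/11520
(3j)²=2/429 [(5 3 6; 0 1 -1)], sign=+1
⇒ 4πI² = 98/1287
I = (-1)√(98/1287/(4π)) = -0.07784287

-0.077843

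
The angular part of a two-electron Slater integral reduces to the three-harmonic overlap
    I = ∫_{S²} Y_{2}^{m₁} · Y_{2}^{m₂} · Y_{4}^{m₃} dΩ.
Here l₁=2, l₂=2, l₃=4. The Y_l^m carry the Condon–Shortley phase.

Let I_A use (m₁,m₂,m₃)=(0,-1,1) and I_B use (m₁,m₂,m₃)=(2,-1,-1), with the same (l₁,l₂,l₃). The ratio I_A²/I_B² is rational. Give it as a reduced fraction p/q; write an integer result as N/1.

6/1

Same 2,2,4: normalisation and zero-m 3j drop out of the ratio.
A: Δ: 0! 4! 4! / 9! → 1/630; sum: t=0:+1/24 = 1/24; 3j²(2 2 4; 0 -1 1) = Δ·Π!·Σ² = 1/21  (sign -1)
B: Δ: 0! 4! 4! / 9! → 1/630; sum: t=0:+1/144 = 1/144; 3j²(2 2 4; 2 -1 -1) = Δ·Π!·Σ² = 1/126  (sign -1)
I_A²/I_B² = (1/21)/(1/126) = 6/1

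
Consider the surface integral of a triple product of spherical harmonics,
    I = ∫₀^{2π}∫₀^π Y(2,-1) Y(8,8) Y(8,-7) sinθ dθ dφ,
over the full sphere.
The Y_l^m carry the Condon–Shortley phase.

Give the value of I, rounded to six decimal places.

m-sum 0 ✓  L=18 even ✓  6≤8≤10 ✓
Π(2lᵢ+1) = 5×17×17 = 1445
triangle coeff Δ(2,8,8) = 1/348840
Σ_t [0,2]: t=0:+1/116121600 t=1:−1/25401600 t=2:+1/116121600 = -1/45158400
(3j)²=24/1615 [(2 8 8; 0 0 0)], sign=-1
Σ_t [2,2]: t=2:+1/174356582400 = 1/174356582400
(3j)²=5/323 [(2 8 8; -1 8 -7)], sign=-1
⇒ 4πI² = 120/361
I = (+1)√(120/361/(4π)) = 0.16264177

0.162642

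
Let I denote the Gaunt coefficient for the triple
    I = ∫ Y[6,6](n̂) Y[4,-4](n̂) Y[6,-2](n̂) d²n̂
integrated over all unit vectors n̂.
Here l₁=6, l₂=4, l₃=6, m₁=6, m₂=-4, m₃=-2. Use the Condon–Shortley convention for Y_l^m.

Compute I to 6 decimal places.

Checks pass: Σm=0; 16 even; l₃=6∈[2,10].
(2·6+1)(2·4+1)(2·6+1) = 1521
Δ: 4! 8! 4! / 17! → 1/15315300
sum: t=0:+1/829440 t=1:−1/25920 t=2:+1/9216 t=3:−1/25920 t=4:+1/829440 = 7/207360
3j²(6 4 6; 0 0 0) = Δ·Π!·Σ² = 28/2431  (sign +1)
sum: t=0:+1/23224320 = 1/23224320
3j²(6 4 6; 6 -4 -2) = Δ·Π!·Σ² = 1/442  (sign +1)
combine: 4πI² = 1521·28/2431·1/442 = 126/3179
take √, sign +1: I = 0.05616103

0.056161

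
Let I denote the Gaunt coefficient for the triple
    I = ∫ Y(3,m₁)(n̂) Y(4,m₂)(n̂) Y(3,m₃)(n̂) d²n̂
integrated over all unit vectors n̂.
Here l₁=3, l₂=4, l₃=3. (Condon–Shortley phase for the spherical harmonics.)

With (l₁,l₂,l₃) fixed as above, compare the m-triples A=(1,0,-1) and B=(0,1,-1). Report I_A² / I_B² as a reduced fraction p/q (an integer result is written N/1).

1/15

Shared (l₁,l₂,l₃)=(3,4,3): N and (l;000)² cancel in I_A²/I_B².
A: Δ = 4!·2!·4!/11! = 1/34650; Racah Σ t=0..2: t=0:+1/1152 t=1:−1/36 t=2:+1/32 = 5/1152; ⇒ 3j(3 4 3; 1 0 -1)² = 1/1386, sgn +1
B: Δ = 4!·2!·4!/11! = 1/34650; Racah Σ t=1..3: t=1:−1/288 t=2:+1/24 t=3:−1/48 = 5/288; ⇒ 3j(3 4 3; 0 1 -1)² = 5/462, sgn +1
I_A²/I_B² = (1/1386)/(5/462) = 1/15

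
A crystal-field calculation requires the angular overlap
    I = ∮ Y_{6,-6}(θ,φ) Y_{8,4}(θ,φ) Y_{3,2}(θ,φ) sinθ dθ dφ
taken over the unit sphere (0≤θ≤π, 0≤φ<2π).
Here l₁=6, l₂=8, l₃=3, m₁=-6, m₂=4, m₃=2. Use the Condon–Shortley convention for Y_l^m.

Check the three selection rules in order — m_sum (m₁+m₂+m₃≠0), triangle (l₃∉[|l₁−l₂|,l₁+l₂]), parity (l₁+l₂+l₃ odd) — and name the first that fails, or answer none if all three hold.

parity

Σmᵢ = 0  ✓
l₃∈[|l₁−l₂|,l₁+l₂]=[2,14], have l₃=3  ✓
Σlᵢ = 17 ⇒ odd  ✗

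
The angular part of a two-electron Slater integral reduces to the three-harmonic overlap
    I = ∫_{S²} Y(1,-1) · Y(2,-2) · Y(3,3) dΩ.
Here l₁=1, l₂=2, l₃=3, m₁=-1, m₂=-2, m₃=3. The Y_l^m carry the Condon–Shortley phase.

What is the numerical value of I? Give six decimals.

-0.319865

Checks pass: Σm=0; 6 even; l₃=3∈[1,3].
(2·1+1)(2·2+1)(2·3+1) = 105
Δ: 0! 2! 4! / 7! → 1/105
sum: t=0:+1/4 = 1/4
3j²(1 2 3; 0 0 0) = Δ·Π!·Σ² = 3/35  (sign -1)
sum: t=0:+1/48 = 1/48
3j²(1 2 3; -1 -2 3) = Δ·Π!·Σ² = 1/7  (sign +1)
combine: 4πI² = 105·3/35·1/7 = 9/7
take √, sign -1: I = -0.31986543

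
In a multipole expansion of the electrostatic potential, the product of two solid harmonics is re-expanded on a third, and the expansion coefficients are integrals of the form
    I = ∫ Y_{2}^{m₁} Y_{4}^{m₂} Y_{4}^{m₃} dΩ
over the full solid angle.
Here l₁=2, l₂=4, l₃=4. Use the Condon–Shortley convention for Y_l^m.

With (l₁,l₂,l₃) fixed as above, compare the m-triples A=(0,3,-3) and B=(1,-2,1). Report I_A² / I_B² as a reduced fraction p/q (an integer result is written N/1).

49/243

l's match ⇒ only the (l;m) 3-j factors differ between A and B.
A: triangle coeff Δ(2,4,4) = 1/13860; Σ_t [1,2]: t=1:−1/720 t=2:+1/480 = 1/1440; (3j)²=7/1980 [(2 4 4; 0 3 -3)], sign=-1
B: triangle coeff Δ(2,4,4) = 1/13860; Σ_t [0,1]: t=0:+1/96 t=1:−1/240 = 1/160; (3j)²=27/1540 [(2 4 4; 1 -2 1)], sign=-1
I_A²/I_B² = (7/1980)/(27/1540) = 49/243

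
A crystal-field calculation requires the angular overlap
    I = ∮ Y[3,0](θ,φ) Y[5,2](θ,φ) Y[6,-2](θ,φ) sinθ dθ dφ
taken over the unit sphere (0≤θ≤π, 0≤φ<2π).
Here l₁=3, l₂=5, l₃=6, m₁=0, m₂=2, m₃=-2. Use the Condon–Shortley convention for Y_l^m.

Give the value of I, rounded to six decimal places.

0.058844

Rules hold: Σm=0, L=14 even, 2≤6≤8.
N = 7·11·13 = 1001
Δ = 2!·4!·8!/15! = 1/675675
Racah Σ t=0..2: t=0:+1/8640 t=1:−1/2304 t=2:+1/8640 = -7/34560
⇒ 3j(3 5 6; 0 0 0)² = 7/429, sgn -1
Racah Σ t=0..2: t=0:+1/60480 t=1:−1/5760 t=2:+1/8640 = -1/24192
⇒ 3j(3 5 6; 0 2 -2)² = 8/3003, sgn -1
4πI² = N·(3j₀)²·(3jₘ)² = 56/1287
I = +1·√(0.043512/4π) = 0.05884368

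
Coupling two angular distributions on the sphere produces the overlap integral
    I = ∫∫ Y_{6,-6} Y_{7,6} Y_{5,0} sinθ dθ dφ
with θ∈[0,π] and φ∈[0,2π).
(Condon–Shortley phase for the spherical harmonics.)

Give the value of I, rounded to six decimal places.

m-sum 0 ✓  L=18 even ✓  1≤5≤13 ✓
Π(2lᵢ+1) = 13×15×11 = 2145
triangle coeff Δ(6,7,5) = 1/174594420
Σ_t [2,6]: t=2:+1/4147200 t=3:−1/207360 t=4:+1/82944 t=5:−1/207360 t=6:+1/4147200 = 1/345600
(3j)²=420/46189 [(6 7 5; 0 0 0)], sign=-1
Σ_t [8,8]: t=8:+1/116121600 = 1/116121600
(3j)²=165/9044 [(6 7 5; -6 6 0)], sign=-1
⇒ 4πI² = 37125/104329
I = (+1)√(37125/104329/(4π)) = 0.16827739

0.168277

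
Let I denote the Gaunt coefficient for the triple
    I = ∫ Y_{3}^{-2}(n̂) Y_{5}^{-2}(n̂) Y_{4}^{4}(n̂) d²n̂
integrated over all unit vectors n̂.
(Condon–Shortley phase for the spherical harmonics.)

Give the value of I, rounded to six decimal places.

Checks pass: Σm=0; 12 even; l₃=4∈[2,8].
(2·3+1)(2·5+1)(2·4+1) = 693
Δ: 4! 2! 6! / 13! → 1/180180
sum: t=1:−1/576 t=2:+1/144 t=3:−1/576 = 1/288
3j²(3 5 4; 0 0 0) = Δ·Π!·Σ² = 20/1001  (sign +1)
sum: t=3:−1/8640 = -1/8640
3j²(3 5 4; -2 -2 4) = Δ·Π!·Σ² = 14/1287  (sign -1)
combine: 4πI² = 693·20/1001·14/1287 = 280/1859
take √, sign -1: I = -0.10947990

-0.109480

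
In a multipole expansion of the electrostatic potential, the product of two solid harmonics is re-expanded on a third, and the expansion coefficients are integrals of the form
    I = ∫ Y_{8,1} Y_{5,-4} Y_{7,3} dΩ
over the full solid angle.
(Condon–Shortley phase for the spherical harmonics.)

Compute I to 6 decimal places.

-0.138190

Rules hold: Σm=0, L=20 even, 3≤7≤13.
N = 17·11·15 = 2805
Δ = 6!·10!·4!/21! = 1/814773960
Racah Σ t=1..5: t=1:−1/87091200 t=2:+1/4976640 t=3:−1/2073600 t=4:+1/4976640 t=5:−1/87091200 = -1/9676800
⇒ 3j(8 5 7; 0 0 0)² = 360/46189, sgn +1
Racah Σ t=0..1: t=0:+1/130636800 t=1:−1/49766400 = -13/1045094400
⇒ 3j(8 5 7; 1 -4 3)² = 39/3553, sgn -1
4πI² = N·(3j₀)²·(3jₘ)² = 16200/67507
I = -1·√(0.239975/4π) = -0.13819049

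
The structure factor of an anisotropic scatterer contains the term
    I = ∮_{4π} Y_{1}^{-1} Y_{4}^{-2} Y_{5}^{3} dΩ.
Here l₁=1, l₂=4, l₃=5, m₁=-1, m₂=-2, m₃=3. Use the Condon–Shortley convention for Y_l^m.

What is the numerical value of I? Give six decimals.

Checks pass: Σm=0; 10 even; l₃=5∈[3,5].
(2·1+1)(2·4+1)(2·5+1) = 297
Δ: 0! 2! 8! / 11! → 1/495
sum: t=0:+1/576 = 1/576
3j²(1 4 5; 0 0 0) = Δ·Π!·Σ² = 5/99  (sign -1)
sum: t=0:+1/2880 = 1/2880
3j²(1 4 5; -1 -2 3) = Δ·Π!·Σ² = 28/495  (sign +1)
combine: 4πI² = 297·5/99·28/495 = 28/33
take √, sign -1: I = -0.25984664

-0.259847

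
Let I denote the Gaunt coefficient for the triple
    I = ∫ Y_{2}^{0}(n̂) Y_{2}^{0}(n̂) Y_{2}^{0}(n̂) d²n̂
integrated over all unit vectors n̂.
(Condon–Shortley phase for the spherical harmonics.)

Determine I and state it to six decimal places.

0.180224

Rules hold: Σm=0, L=6 even, 0≤2≤4.
N = 5·5·5 = 125
Δ = 2!·2!·2!/7! = 1/630
Racah Σ t=0..2: t=0:+1/8 t=1:−1/1 t=2:+1/8 = -3/4
⇒ 3j(2 2 2; 0 0 0)² = 2/35, sgn -1
(m-triple is (0,0,0) — same symbol as above.)
4πI² = N·(3j₀)²·(3jₘ)² = 20/49
I = +1·√(0.408163/4π) = 0.18022375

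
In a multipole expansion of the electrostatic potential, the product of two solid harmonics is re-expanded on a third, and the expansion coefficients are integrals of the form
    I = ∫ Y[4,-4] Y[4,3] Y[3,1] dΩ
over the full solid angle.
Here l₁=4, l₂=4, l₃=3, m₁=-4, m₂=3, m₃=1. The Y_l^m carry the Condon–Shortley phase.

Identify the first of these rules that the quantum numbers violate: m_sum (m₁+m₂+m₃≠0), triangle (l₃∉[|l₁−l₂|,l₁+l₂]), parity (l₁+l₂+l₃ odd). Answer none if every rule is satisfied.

Σmᵢ = 0  ✓
l₃∈[|l₁−l₂|,l₁+l₂]=[0,8], have l₃=3  ✓
Σlᵢ = 11 ⇒ odd  ✗

parity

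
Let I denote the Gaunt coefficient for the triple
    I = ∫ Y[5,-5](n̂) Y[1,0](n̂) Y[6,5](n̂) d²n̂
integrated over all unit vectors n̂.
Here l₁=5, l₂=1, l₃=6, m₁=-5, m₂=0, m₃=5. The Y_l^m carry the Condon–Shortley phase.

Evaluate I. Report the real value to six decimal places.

m-sum 0 ✓  L=12 even ✓  4≤6≤6 ✓
Π(2lᵢ+1) = 11×3×13 = 429
triangle coeff Δ(5,1,6) = 1/858
Σ_t [0,0]: t=0:+1/14400 = 1/14400
(3j)²=6/143 [(5 1 6; 0 0 0)], sign=+1
Σ_t [0,0]: t=0:+1/3628800 = 1/3628800
(3j)²=1/78 [(5 1 6; -5 0 5)], sign=-1
⇒ 4πI² = 3/13
I = (-1)√(3/13/(4π)) = -0.13551395

-0.135514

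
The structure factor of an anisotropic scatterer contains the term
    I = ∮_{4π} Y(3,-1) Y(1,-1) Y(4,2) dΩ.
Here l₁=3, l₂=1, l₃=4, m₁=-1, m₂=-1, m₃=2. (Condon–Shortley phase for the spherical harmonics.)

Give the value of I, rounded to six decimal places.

m-sum 0 ✓  L=8 even ✓  2≤4≤4 ✓
Π(2lᵢ+1) = 7×3×9 = 189
triangle coeff Δ(3,1,4) = 1/252
Σ_t [0,0]: t=0:+1/36 = 1/36
(3j)²=4/63 [(3 1 4; 0 0 0)], sign=+1
Σ_t [0,0]: t=0:+1/96 = 1/96
(3j)²=5/84 [(3 1 4; -1 -1 2)], sign=+1
⇒ 4πI² = 5/7
I = (+1)√(5/7/(4π)) = 0.23841361

0.238414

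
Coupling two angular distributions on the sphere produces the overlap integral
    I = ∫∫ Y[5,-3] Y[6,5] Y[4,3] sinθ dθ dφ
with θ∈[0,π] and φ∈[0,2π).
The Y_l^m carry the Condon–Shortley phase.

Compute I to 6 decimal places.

0.000000

m-sum = -3 + 5 + 3 = 5 ≠ 0 ⇒ I = 0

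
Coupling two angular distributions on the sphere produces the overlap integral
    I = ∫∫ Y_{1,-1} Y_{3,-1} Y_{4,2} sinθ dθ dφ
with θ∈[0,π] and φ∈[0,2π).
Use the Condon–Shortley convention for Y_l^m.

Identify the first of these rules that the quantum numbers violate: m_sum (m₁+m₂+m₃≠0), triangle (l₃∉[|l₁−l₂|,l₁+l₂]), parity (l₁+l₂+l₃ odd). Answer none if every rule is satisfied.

none

azimuthal sum: -1 − 1 + 2 = 0  ✓
2 ≤ 4 ≤ 4 (triangle on l)  ✓
L = 1 + 3 + 4 = 8 (even)  ✓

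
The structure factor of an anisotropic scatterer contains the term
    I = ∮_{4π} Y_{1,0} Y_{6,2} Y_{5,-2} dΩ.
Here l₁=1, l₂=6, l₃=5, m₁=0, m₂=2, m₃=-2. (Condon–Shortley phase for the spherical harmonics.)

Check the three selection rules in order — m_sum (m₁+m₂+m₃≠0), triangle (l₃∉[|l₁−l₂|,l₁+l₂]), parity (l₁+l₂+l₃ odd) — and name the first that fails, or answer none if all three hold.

m₁+m₂+m₃ = 0 + 2 − 2 = 0  ✓
triangle: |1−6|=5 ≤ l₃=5 ≤ 1+6=7  ✓
parity: l₁+l₂+l₃ = 12 is even  ✓

none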